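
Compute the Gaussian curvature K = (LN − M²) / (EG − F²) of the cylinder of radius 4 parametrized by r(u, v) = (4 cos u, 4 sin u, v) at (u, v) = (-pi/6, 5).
K = 0

Coefficients of the first fundamental form: E = 16, F = 0, G = 1.
Coefficients of the second fundamental form: L = -4, M = 0, N = 0.
Assemble K = (LN − M²)/(EG − F²) = 0. At (u, v) = (-pi/6, 5): K = 0.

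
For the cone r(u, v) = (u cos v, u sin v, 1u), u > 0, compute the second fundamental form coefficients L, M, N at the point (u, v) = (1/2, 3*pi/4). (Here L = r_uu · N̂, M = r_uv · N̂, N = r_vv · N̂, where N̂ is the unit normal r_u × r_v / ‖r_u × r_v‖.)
L = 0;  M = 0;  N = sqrt(2)/4

Compute the unit normal N̂(u, v) = (-sqrt(2)*u*cos(v)/(2*Abs(u)), -sqrt(2)*u*sin(v)/(2*Abs(u)), sqrt(2)*u/(2*Abs(u))), and the second partials r_uu, r_uv, r_vv. Take dot products:
  L(u, v) = r_uu · N̂ = 0,
  M(u, v) = r_uv · N̂ = 0,
  N(u, v) = r_vv · N̂ = sqrt(2)*u^2/(2*Abs(u)).
Evaluating at (u, v) = (1/2, 3*pi/4):
  L = 0, M = 0, N = sqrt(2)/4.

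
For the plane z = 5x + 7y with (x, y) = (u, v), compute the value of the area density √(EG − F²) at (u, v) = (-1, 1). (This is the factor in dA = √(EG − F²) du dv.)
√(EG − F²)|_{(-1, 1)} = 5*sqrt(3)

E = 26, F = 35, G = 50, so EG − F² = 75. Taking the positive square root: √(EG − F²) = 5*sqrt(3). At (u, v) = (-1, 1): 5*sqrt(3).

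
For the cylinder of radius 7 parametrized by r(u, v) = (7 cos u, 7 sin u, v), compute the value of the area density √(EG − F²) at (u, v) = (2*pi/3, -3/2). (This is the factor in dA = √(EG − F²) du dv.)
√(EG − F²)|_{(2*pi/3, -3/2)} = 7

E = 49, F = 0, G = 1, so EG − F² = 49. Taking the positive square root: √(EG − F²) = 7. At (u, v) = (2*pi/3, -3/2): 7.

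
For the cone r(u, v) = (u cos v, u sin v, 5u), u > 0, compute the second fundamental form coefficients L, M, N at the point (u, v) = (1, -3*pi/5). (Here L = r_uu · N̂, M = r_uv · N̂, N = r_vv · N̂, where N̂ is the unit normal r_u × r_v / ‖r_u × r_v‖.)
L = 0;  M = 0;  N = 5*sqrt(26)/26

Compute the unit normal N̂(u, v) = (-5*sqrt(26)*u*cos(v)/(26*Abs(u)), -5*sqrt(26)*u*sin(v)/(26*Abs(u)), sqrt(26)*u/(26*Abs(u))), and the second partials r_uu, r_uv, r_vv. Take dot products:
  L(u, v) = r_uu · N̂ = 0,
  M(u, v) = r_uv · N̂ = 0,
  N(u, v) = r_vv · N̂ = 5*sqrt(26)*u^2/(26*Abs(u)).
Evaluating at (u, v) = (1, -3*pi/5):
  L = 0, M = 0, N = 5*sqrt(26)/26.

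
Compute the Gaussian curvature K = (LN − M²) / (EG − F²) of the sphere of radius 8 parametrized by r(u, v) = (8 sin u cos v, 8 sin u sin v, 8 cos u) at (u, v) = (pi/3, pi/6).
K = 1/64

Coefficients of the first fundamental form: E = 64, F = 0, G = 64*sin(u)^2.
Coefficients of the second fundamental form: L = -8*sin(u)/Abs(sin(u)), M = 0, N = -8*sin(u)^3/Abs(sin(u)).
Assemble K = (LN − M²)/(EG − F²) = 1/64. At (u, v) = (pi/3, pi/6): K = 1/64.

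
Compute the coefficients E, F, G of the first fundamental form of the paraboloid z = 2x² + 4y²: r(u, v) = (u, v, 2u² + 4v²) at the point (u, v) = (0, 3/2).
E = 1;  F = 0;  G = 145

Partials: r_u = (1, 0, 4*u), r_v = (0, 1, 8*v). As functions of (u, v):
  E = r_u · r_u = 16*u^2 + 1,
  F = r_u · r_v = 32*u*v,
  G = r_v · r_v = 64*v^2 + 1.
Evaluating at (u, v) = (0, 3/2): E = 1, F = 0, G = 145.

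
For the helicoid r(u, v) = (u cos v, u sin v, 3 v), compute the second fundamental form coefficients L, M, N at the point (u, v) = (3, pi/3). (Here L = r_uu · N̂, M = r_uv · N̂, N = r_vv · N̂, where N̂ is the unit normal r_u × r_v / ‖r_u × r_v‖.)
L = 0;  M = -sqrt(2)/2;  N = 0

Compute the unit normal N̂(u, v) = (3*sin(v)/sqrt(u^2 + 9), -3*cos(v)/sqrt(u^2 + 9), u/sqrt(u^2 + 9)), and the second partials r_uu, r_uv, r_vv. Take dot products:
  L(u, v) = r_uu · N̂ = 0,
  M(u, v) = r_uv · N̂ = -3/sqrt(u^2 + 9),
  N(u, v) = r_vv · N̂ = 0.
Evaluating at (u, v) = (3, pi/3):
  L = 0, M = -sqrt(2)/2, N = 0.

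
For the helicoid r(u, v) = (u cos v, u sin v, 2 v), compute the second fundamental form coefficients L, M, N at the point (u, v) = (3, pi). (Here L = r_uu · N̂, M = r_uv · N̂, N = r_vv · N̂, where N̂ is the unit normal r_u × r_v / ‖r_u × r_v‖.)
L = 0;  M = -2*sqrt(13)/13;  N = 0

Compute the unit normal N̂(u, v) = (2*sin(v)/sqrt(u^2 + 4), -2*cos(v)/sqrt(u^2 + 4), u/sqrt(u^2 + 4)), and the second partials r_uu, r_uv, r_vv. Take dot products:
  L(u, v) = r_uu · N̂ = 0,
  M(u, v) = r_uv · N̂ = -2/sqrt(u^2 + 4),
  N(u, v) = r_vv · N̂ = 0.
Evaluating at (u, v) = (3, pi):
  L = 0, M = -2*sqrt(13)/13, N = 0.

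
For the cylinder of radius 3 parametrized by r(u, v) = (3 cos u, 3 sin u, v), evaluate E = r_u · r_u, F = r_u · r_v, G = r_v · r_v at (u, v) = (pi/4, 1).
E = 9;  F = 0;  G = 1

Partials: r_u = (-3*sin(u), 3*cos(u), 0), r_v = (0, 0, 1). As functions of (u, v):
  E = r_u · r_u = 9,
  F = r_u · r_v = 0,
  G = r_v · r_v = 1.
Evaluating at (u, v) = (pi/4, 1): E = 9, F = 0, G = 1.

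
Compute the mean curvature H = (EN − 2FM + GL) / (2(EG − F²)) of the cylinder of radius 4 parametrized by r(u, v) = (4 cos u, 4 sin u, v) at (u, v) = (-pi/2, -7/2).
H = -1/8

With E = 16, F = 0, G = 1, L = -4, M = 0, N = 0, assemble
  H = (EN − 2FM + GL) / (2(EG − F²)) = -1/8.
At (u, v) = (-pi/2, -7/2): H = -1/8.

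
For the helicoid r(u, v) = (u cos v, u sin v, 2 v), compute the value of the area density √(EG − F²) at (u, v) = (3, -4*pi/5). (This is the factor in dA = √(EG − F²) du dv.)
√(EG − F²)|_{(3, -4*pi/5)} = sqrt(13)

E = 1, F = 0, G = u^2 + 4, so EG − F² = u^2 + 4. Taking the positive square root: √(EG − F²) = sqrt(u^2 + 4). At (u, v) = (3, -4*pi/5): sqrt(13).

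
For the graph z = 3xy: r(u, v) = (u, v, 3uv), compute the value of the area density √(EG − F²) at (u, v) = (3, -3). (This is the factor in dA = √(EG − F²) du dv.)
√(EG − F²)|_{(3, -3)} = sqrt(163)

E = 9*v^2 + 1, F = 9*u*v, G = 9*u^2 + 1, so EG − F² = 9*u^2 + 9*v^2 + 1. Taking the positive square root: √(EG − F²) = sqrt(9*u^2 + 9*v^2 + 1). At (u, v) = (3, -3): sqrt(163).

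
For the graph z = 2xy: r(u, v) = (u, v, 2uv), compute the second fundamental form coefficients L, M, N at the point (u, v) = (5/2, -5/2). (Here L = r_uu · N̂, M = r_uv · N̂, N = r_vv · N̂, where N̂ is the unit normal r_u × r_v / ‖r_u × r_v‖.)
L = 0;  M = 2*sqrt(51)/51;  N = 0

Compute the unit normal N̂(u, v) = (-2*v/sqrt(4*u^2 + 4*v^2 + 1), -2*u/sqrt(4*u^2 + 4*v^2 + 1), 1/sqrt(4*u^2 + 4*v^2 + 1)), and the second partials r_uu, r_uv, r_vv. Take dot products:
  L(u, v) = r_uu · N̂ = 0,
  M(u, v) = r_uv · N̂ = 2/sqrt(4*u^2 + 4*v^2 + 1),
  N(u, v) = r_vv · N̂ = 0.
Evaluating at (u, v) = (5/2, -5/2):
  L = 0, M = 2*sqrt(51)/51, N = 0.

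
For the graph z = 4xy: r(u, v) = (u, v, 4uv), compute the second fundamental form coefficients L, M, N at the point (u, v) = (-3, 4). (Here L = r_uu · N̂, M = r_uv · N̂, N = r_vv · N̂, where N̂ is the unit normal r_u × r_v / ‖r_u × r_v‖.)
L = 0;  M = 4*sqrt(401)/401;  N = 0

Compute the unit normal N̂(u, v) = (-4*v/sqrt(16*u^2 + 16*v^2 + 1), -4*u/sqrt(16*u^2 + 16*v^2 + 1), 1/sqrt(16*u^2 + 16*v^2 + 1)), and the second partials r_uu, r_uv, r_vv. Take dot products:
  L(u, v) = r_uu · N̂ = 0,
  M(u, v) = r_uv · N̂ = 4/sqrt(16*u^2 + 16*v^2 + 1),
  N(u, v) = r_vv · N̂ = 0.
Evaluating at (u, v) = (-3, 4):
  L = 0, M = 4*sqrt(401)/401, N = 0.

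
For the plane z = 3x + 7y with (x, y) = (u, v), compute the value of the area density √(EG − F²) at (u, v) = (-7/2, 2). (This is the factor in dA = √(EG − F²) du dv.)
√(EG − F²)|_{(-7/2, 2)} = sqrt(59)

E = 10, F = 21, G = 50, so EG − F² = 59. Taking the positive square root: √(EG − F²) = sqrt(59). At (u, v) = (-7/2, 2): sqrt(59).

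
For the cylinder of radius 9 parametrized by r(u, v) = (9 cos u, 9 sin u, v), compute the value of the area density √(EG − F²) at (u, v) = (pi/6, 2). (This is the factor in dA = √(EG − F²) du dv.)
√(EG − F²)|_{(pi/6, 2)} = 9

E = 81, F = 0, G = 1, so EG − F² = 81. Taking the positive square root: √(EG − F²) = 9. At (u, v) = (pi/6, 2): 9.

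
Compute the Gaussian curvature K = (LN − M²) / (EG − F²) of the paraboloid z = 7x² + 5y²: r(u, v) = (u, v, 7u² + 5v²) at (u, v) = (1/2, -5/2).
K = 28/91125

Coefficients of the first fundamental form: E = 196*u^2 + 1, F = 140*u*v, G = 100*v^2 + 1.
Coefficients of the second fundamental form: L = 14/sqrt(196*u^2 + 100*v^2 + 1), M = 0, N = 10/sqrt(196*u^2 + 100*v^2 + 1).
Assemble K = (LN − M²)/(EG − F²) = 140/(38416*u^4 + 39200*u^2*v^2 + 392*u^2 + 10000*v^4 + 200*v^2 + 1). At (u, v) = (1/2, -5/2): K = 28/91125.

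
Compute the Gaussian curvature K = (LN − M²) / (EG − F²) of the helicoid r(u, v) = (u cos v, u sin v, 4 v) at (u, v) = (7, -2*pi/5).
K = -16/4225

Coefficients of the first fundamental form: E = 1, F = 0, G = u^2 + 16.
Coefficients of the second fundamental form: L = 0, M = -4/sqrt(u^2 + 16), N = 0.
Assemble K = (LN − M²)/(EG − F²) = -16/(u^2 + 16)^2. At (u, v) = (7, -2*pi/5): K = -16/4225.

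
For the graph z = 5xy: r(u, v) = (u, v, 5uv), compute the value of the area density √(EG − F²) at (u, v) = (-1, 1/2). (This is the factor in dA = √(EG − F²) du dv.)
√(EG − F²)|_{(-1, 1/2)} = sqrt(129)/2

E = 25*v^2 + 1, F = 25*u*v, G = 25*u^2 + 1, so EG − F² = 25*u^2 + 25*v^2 + 1. Taking the positive square root: √(EG − F²) = sqrt(25*u^2 + 25*v^2 + 1). At (u, v) = (-1, 1/2): sqrt(129)/2.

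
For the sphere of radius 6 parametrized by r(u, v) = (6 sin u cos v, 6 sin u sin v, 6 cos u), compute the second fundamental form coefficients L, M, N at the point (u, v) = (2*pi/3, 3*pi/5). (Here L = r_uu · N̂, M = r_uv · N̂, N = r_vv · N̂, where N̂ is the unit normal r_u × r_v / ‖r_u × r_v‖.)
L = -6;  M = 0;  N = -9/2

Compute the unit normal N̂(u, v) = (sin(u)^2*cos(v)/Abs(sin(u)), sin(u)^2*sin(v)/Abs(sin(u)), sin(2*u)/(2*Abs(sin(u)))), and the second partials r_uu, r_uv, r_vv. Take dot products:
  L(u, v) = r_uu · N̂ = -6*sin(u)/Abs(sin(u)),
  M(u, v) = r_uv · N̂ = 0,
  N(u, v) = r_vv · N̂ = -6*sin(u)^3/Abs(sin(u)).
Evaluating at (u, v) = (2*pi/3, 3*pi/5):
  L = -6, M = 0, N = -9/2.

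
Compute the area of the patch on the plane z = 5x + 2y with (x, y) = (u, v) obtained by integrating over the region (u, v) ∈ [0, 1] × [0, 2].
Area = 2*sqrt(30)

Area = ∫∫ √(EG − F²) du dv with √(EG − F²) = sqrt(30). Integrating over [0, 1] × [0, 2] gives 2*sqrt(30).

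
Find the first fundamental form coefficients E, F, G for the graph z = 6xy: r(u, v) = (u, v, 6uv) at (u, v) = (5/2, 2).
E = 145;  F = 180;  G = 226

Partials: r_u = (1, 0, 6*v), r_v = (0, 1, 6*u). As functions of (u, v):
  E = r_u · r_u = 36*v^2 + 1,
  F = r_u · r_v = 36*u*v,
  G = r_v · r_v = 36*u^2 + 1.
Evaluating at (u, v) = (5/2, 2): E = 145, F = 180, G = 226.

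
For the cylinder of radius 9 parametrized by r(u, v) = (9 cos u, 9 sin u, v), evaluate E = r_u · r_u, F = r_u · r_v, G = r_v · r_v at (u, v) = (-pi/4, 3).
E = 81;  F = 0;  G = 1

Partials: r_u = (-9*sin(u), 9*cos(u), 0), r_v = (0, 0, 1). As functions of (u, v):
  E = r_u · r_u = 81,
  F = r_u · r_v = 0,
  G = r_v · r_v = 1.
Evaluating at (u, v) = (-pi/4, 3): E = 81, F = 0, G = 1.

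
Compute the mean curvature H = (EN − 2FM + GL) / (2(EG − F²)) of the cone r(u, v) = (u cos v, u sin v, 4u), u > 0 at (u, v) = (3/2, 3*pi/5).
H = 4*sqrt(17)/51

With E = 17, F = 0, G = u^2, L = 0, M = 0, N = 4*sqrt(17)*u^2/(17*Abs(u)), assemble
  H = (EN − 2FM + GL) / (2(EG − F²)) = 2*sqrt(17)/(17*Abs(u)).
At (u, v) = (3/2, 3*pi/5): H = 4*sqrt(17)/51.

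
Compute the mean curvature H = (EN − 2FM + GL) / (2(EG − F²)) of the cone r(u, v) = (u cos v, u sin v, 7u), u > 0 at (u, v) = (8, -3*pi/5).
H = 7*sqrt(2)/160

With E = 50, F = 0, G = u^2, L = 0, M = 0, N = 7*sqrt(2)*u^2/(10*Abs(u)), assemble
  H = (EN − 2FM + GL) / (2(EG − F²)) = 7*sqrt(2)/(20*Abs(u)).
At (u, v) = (8, -3*pi/5): H = 7*sqrt(2)/160.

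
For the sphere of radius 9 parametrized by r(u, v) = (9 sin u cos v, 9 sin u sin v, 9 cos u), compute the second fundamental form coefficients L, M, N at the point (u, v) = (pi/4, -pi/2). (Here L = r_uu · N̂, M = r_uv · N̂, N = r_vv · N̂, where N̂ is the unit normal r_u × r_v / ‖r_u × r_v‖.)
L = -9;  M = 0;  N = -9/2

Compute the unit normal N̂(u, v) = (sin(u)^2*cos(v)/Abs(sin(u)), sin(u)^2*sin(v)/Abs(sin(u)), sin(2*u)/(2*Abs(sin(u)))), and the second partials r_uu, r_uv, r_vv. Take dot products:
  L(u, v) = r_uu · N̂ = -9*sin(u)/Abs(sin(u)),
  M(u, v) = r_uv · N̂ = 0,
  N(u, v) = r_vv · N̂ = -9*sin(u)^3/Abs(sin(u)).
Evaluating at (u, v) = (pi/4, -pi/2):
  L = -9, M = 0, N = -9/2.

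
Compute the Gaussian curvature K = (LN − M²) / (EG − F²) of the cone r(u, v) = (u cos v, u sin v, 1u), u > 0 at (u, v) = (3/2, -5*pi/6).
K = 0

Coefficients of the first fundamental form: E = 2, F = 0, G = u^2.
Coefficients of the second fundamental form: L = 0, M = 0, N = sqrt(2)*u^2/(2*Abs(u)).
Assemble K = (LN − M²)/(EG − F²) = 0. At (u, v) = (3/2, -5*pi/6): K = 0.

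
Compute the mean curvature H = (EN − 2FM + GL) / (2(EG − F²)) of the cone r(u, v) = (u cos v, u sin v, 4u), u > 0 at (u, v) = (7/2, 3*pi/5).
H = 4*sqrt(17)/119

With E = 17, F = 0, G = u^2, L = 0, M = 0, N = 4*sqrt(17)*u^2/(17*Abs(u)), assemble
  H = (EN − 2FM + GL) / (2(EG − F²)) = 2*sqrt(17)/(17*Abs(u)).
At (u, v) = (7/2, 3*pi/5): H = 4*sqrt(17)/119.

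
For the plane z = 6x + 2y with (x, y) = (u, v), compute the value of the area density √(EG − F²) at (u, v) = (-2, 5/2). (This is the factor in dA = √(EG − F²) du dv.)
√(EG − F²)|_{(-2, 5/2)} = sqrt(41)

E = 37, F = 12, G = 5, so EG − F² = 41. Taking the positive square root: √(EG − F²) = sqrt(41). At (u, v) = (-2, 5/2): sqrt(41).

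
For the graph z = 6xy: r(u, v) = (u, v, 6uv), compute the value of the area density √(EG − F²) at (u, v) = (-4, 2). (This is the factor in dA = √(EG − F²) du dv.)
√(EG − F²)|_{(-4, 2)} = sqrt(721)

E = 36*v^2 + 1, F = 36*u*v, G = 36*u^2 + 1, so EG − F² = 36*u^2 + 36*v^2 + 1. Taking the positive square root: √(EG − F²) = sqrt(36*u^2 + 36*v^2 + 1). At (u, v) = (-4, 2): sqrt(721).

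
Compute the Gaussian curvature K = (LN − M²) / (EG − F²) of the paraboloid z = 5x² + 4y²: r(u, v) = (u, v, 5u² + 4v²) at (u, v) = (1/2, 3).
K = 20/90601

Coefficients of the first fundamental form: E = 100*u^2 + 1, F = 80*u*v, G = 64*v^2 + 1.
Coefficients of the second fundamental form: L = 10/sqrt(100*u^2 + 64*v^2 + 1), M = 0, N = 8/sqrt(100*u^2 + 64*v^2 + 1).
Assemble K = (LN − M²)/(EG − F²) = 80/(10000*u^4 + 12800*u^2*v^2 + 200*u^2 + 4096*v^4 + 128*v^2 + 1). At (u, v) = (1/2, 3): K = 20/90601.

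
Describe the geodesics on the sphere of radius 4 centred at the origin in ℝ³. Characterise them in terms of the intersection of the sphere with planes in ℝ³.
Geodesics on the sphere of radius 4 are great circles — circles of radius 4 obtained as the intersection of the sphere with planes through the origin (the centre of the sphere).

A curve α(t) of nonzero constant speed on the sphere of radius 4 is a geodesic iff its acceleration α̈ is everywhere normal to the surface, i.e. parallel to the radial vector α(t). Then d/dt(α × α̇) = α̇ × α̇ + α × α̈ = 0, so α × α̇ is a constant vector n ≠ 0 and α(t) · n = 0 for all t: α lies in the plane through the origin with normal n. The intersection of that plane with the sphere is a circle of radius 4 (a great circle). Conversely, a great circle traversed at constant speed has centripetal acceleration pointing at the origin, hence normal to the sphere, so every great circle is a geodesic.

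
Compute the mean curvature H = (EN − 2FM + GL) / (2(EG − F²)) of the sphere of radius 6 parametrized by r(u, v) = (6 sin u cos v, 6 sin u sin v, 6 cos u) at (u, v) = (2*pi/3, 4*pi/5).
H = -1/6

With E = 36, F = 0, G = 36*sin(u)^2, L = -6*sin(u)/Abs(sin(u)), M = 0, N = -6*sin(u)^3/Abs(sin(u)), assemble
  H = (EN − 2FM + GL) / (2(EG − F²)) = -sin(u)/(6*Abs(sin(u))).
At (u, v) = (2*pi/3, 4*pi/5): H = -1/6.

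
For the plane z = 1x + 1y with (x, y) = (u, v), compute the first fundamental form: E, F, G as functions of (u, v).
E = 2;  F = 1;  G = 2

Compute partials: r_u = (1, 0, 1), r_v = (0, 1, 1). Then
  E = r_u · r_u = 2,
  F = r_u · r_v = 1,
  G = r_v · r_v = 2.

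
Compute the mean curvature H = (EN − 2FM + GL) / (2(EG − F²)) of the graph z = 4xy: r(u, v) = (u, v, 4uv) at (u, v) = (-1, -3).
H = -192*sqrt(161)/25921

With E = 16*v^2 + 1, F = 16*u*v, G = 16*u^2 + 1, L = 0, M = 4/sqrt(16*u^2 + 16*v^2 + 1), N = 0, assemble
  H = (EN − 2FM + GL) / (2(EG − F²)) = -64*u*v/(16*u^2 + 16*v^2 + 1)^(3/2).
At (u, v) = (-1, -3): H = -192*sqrt(161)/25921.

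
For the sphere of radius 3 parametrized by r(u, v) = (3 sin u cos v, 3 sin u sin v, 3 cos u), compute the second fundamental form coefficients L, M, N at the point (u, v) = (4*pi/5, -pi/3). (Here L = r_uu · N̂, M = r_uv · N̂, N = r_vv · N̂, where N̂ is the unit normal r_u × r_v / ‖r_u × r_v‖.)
L = -3;  M = 0;  N = -15/8 + 3*sqrt(5)/8

Compute the unit normal N̂(u, v) = (sin(u)^2*cos(v)/Abs(sin(u)), sin(u)^2*sin(v)/Abs(sin(u)), sin(2*u)/(2*Abs(sin(u)))), and the second partials r_uu, r_uv, r_vv. Take dot products:
  L(u, v) = r_uu · N̂ = -3*sin(u)/Abs(sin(u)),
  M(u, v) = r_uv · N̂ = 0,
  N(u, v) = r_vv · N̂ = -3*sin(u)^3/Abs(sin(u)).
Evaluating at (u, v) = (4*pi/5, -pi/3):
  L = -3, M = 0, N = -15/8 + 3*sqrt(5)/8.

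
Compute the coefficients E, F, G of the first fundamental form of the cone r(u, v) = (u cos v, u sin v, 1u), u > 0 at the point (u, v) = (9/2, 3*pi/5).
E = 2;  F = 0;  G = 81/4

Partials: r_u = (cos(v), sin(v), 1), r_v = (-u*sin(v), u*cos(v), 0). As functions of (u, v):
  E = r_u · r_u = 2,
  F = r_u · r_v = 0,
  G = r_v · r_v = u^2.
Evaluating at (u, v) = (9/2, 3*pi/5): E = 2, F = 0, G = 81/4.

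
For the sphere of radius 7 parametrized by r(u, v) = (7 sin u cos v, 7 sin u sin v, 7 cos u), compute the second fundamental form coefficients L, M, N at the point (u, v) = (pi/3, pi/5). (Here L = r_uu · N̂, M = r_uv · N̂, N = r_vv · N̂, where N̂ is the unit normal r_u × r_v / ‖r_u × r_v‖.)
L = -7;  M = 0;  N = -21/4

Compute the unit normal N̂(u, v) = (sin(u)^2*cos(v)/Abs(sin(u)), sin(u)^2*sin(v)/Abs(sin(u)), sin(2*u)/(2*Abs(sin(u)))), and the second partials r_uu, r_uv, r_vv. Take dot products:
  L(u, v) = r_uu · N̂ = -7*sin(u)/Abs(sin(u)),
  M(u, v) = r_uv · N̂ = 0,
  N(u, v) = r_vv · N̂ = -7*sin(u)^3/Abs(sin(u)).
Evaluating at (u, v) = (pi/3, pi/5):
  L = -7, M = 0, N = -21/4.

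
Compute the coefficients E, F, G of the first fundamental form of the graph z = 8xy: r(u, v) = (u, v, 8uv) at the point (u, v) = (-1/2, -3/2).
E = 145;  F = 48;  G = 17

Partials: r_u = (1, 0, 8*v), r_v = (0, 1, 8*u). As functions of (u, v):
  E = r_u · r_u = 64*v^2 + 1,
  F = r_u · r_v = 64*u*v,
  G = r_v · r_v = 64*u^2 + 1.
Evaluating at (u, v) = (-1/2, -3/2): E = 145, F = 48, G = 17.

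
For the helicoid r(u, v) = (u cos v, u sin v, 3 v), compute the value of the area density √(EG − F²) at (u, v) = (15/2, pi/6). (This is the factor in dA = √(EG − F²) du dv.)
√(EG − F²)|_{(15/2, pi/6)} = 3*sqrt(29)/2

E = 1, F = 0, G = u^2 + 9, so EG − F² = u^2 + 9. Taking the positive square root: √(EG − F²) = sqrt(u^2 + 9). At (u, v) = (15/2, pi/6): 3*sqrt(29)/2.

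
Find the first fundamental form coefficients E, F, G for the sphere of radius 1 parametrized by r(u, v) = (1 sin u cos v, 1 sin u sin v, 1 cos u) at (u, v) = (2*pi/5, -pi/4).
E = 1;  F = 0;  G = sqrt(5)/8 + 5/8

Partials: r_u = (cos(u)*cos(v), sin(v)*cos(u), -sin(u)), r_v = (-sin(u)*sin(v), sin(u)*cos(v), 0). As functions of (u, v):
  E = r_u · r_u = 1,
  F = r_u · r_v = 0,
  G = r_v · r_v = sin(u)^2.
Evaluating at (u, v) = (2*pi/5, -pi/4): E = 1, F = 0, G = sqrt(5)/8 + 5/8.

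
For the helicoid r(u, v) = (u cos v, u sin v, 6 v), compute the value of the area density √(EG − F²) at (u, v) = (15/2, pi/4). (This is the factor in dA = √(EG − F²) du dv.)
√(EG − F²)|_{(15/2, pi/4)} = 3*sqrt(41)/2

E = 1, F = 0, G = u^2 + 36, so EG − F² = u^2 + 36. Taking the positive square root: √(EG − F²) = sqrt(u^2 + 36). At (u, v) = (15/2, pi/4): 3*sqrt(41)/2.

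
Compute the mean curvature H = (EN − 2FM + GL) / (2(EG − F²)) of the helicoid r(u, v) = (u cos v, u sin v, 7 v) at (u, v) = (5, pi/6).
H = 0

With E = 1, F = 0, G = u^2 + 49, L = 0, M = -7/sqrt(u^2 + 49), N = 0, assemble
  H = (EN − 2FM + GL) / (2(EG − F²)) = 0.
At (u, v) = (5, pi/6): H = 0.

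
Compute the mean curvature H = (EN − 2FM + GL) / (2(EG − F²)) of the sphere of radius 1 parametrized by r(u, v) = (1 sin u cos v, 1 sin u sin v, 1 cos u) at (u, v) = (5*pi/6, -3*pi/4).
H = -1

With E = 1, F = 0, G = sin(u)^2, L = -sin(u)/Abs(sin(u)), M = 0, N = -sin(u)^3/Abs(sin(u)), assemble
  H = (EN − 2FM + GL) / (2(EG − F²)) = -sin(u)/Abs(sin(u)).
At (u, v) = (5*pi/6, -3*pi/4): H = -1.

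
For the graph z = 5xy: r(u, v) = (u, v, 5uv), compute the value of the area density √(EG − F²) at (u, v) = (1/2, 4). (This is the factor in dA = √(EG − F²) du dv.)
√(EG − F²)|_{(1/2, 4)} = 3*sqrt(181)/2

E = 25*v^2 + 1, F = 25*u*v, G = 25*u^2 + 1, so EG − F² = 25*u^2 + 25*v^2 + 1. Taking the positive square root: √(EG − F²) = sqrt(25*u^2 + 25*v^2 + 1). At (u, v) = (1/2, 4): 3*sqrt(181)/2.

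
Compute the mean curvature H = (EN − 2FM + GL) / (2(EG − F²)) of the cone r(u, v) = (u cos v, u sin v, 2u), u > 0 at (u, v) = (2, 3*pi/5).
H = sqrt(5)/10

With E = 5, F = 0, G = u^2, L = 0, M = 0, N = 2*sqrt(5)*u^2/(5*Abs(u)), assemble
  H = (EN − 2FM + GL) / (2(EG − F²)) = sqrt(5)/(5*Abs(u)).
At (u, v) = (2, 3*pi/5): H = sqrt(5)/10.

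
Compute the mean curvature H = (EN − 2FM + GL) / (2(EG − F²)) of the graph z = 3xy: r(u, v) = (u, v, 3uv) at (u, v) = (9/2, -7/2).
H = 1701*sqrt(1174)/689138

With E = 9*v^2 + 1, F = 9*u*v, G = 9*u^2 + 1, L = 0, M = 3/sqrt(9*u^2 + 9*v^2 + 1), N = 0, assemble
  H = (EN − 2FM + GL) / (2(EG − F²)) = -27*u*v/(9*u^2 + 9*v^2 + 1)^(3/2).
At (u, v) = (9/2, -7/2): H = 1701*sqrt(1174)/689138.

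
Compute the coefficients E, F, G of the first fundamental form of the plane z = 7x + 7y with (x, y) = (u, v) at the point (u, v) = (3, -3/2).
E = 50;  F = 49;  G = 50

Partials: r_u = (1, 0, 7), r_v = (0, 1, 7). As functions of (u, v):
  E = r_u · r_u = 50,
  F = r_u · r_v = 49,
  G = r_v · r_v = 50.
Evaluating at (u, v) = (3, -3/2): E = 50, F = 49, G = 50.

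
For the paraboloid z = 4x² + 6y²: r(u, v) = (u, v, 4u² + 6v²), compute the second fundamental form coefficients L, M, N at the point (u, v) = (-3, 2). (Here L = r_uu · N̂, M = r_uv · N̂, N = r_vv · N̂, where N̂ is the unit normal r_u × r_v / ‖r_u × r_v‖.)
L = 8*sqrt(1153)/1153;  M = 0;  N = 12*sqrt(1153)/1153

Compute the unit normal N̂(u, v) = (-8*u/sqrt(64*u^2 + 144*v^2 + 1), -12*v/sqrt(64*u^2 + 144*v^2 + 1), 1/sqrt(64*u^2 + 144*v^2 + 1)), and the second partials r_uu, r_uv, r_vv. Take dot products:
  L(u, v) = r_uu · N̂ = 8/sqrt(64*u^2 + 144*v^2 + 1),
  M(u, v) = r_uv · N̂ = 0,
  N(u, v) = r_vv · N̂ = 12/sqrt(64*u^2 + 144*v^2 + 1).
Evaluating at (u, v) = (-3, 2):
  L = 8*sqrt(1153)/1153, M = 0, N = 12*sqrt(1153)/1153.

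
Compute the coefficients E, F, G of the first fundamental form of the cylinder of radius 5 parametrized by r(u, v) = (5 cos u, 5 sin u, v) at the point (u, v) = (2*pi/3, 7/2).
E = 25;  F = 0;  G = 1

Partials: r_u = (-5*sin(u), 5*cos(u), 0), r_v = (0, 0, 1). As functions of (u, v):
  E = r_u · r_u = 25,
  F = r_u · r_v = 0,
  G = r_v · r_v = 1.
Evaluating at (u, v) = (2*pi/3, 7/2): E = 25, F = 0, G = 1.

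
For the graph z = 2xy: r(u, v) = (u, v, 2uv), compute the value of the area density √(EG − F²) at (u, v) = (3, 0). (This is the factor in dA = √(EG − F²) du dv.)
√(EG − F²)|_{(3, 0)} = sqrt(37)

E = 4*v^2 + 1, F = 4*u*v, G = 4*u^2 + 1, so EG − F² = 4*u^2 + 4*v^2 + 1. Taking the positive square root: √(EG − F²) = sqrt(4*u^2 + 4*v^2 + 1). At (u, v) = (3, 0): sqrt(37).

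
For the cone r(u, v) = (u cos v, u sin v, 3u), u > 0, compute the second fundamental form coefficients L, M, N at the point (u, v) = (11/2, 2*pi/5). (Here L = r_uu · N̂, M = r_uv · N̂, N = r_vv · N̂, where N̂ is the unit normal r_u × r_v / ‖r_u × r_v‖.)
L = 0;  M = 0;  N = 33*sqrt(10)/20

Compute the unit normal N̂(u, v) = (-3*sqrt(10)*u*cos(v)/(10*Abs(u)), -3*sqrt(10)*u*sin(v)/(10*Abs(u)), sqrt(10)*u/(10*Abs(u))), and the second partials r_uu, r_uv, r_vv. Take dot products:
  L(u, v) = r_uu · N̂ = 0,
  M(u, v) = r_uv · N̂ = 0,
  N(u, v) = r_vv · N̂ = 3*sqrt(10)*u^2/(10*Abs(u)).
Evaluating at (u, v) = (11/2, 2*pi/5):
  L = 0, M = 0, N = 33*sqrt(10)/20.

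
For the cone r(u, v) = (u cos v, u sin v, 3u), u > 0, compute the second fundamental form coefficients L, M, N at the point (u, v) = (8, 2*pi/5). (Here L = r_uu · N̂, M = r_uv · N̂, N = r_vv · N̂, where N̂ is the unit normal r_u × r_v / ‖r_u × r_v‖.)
L = 0;  M = 0;  N = 12*sqrt(10)/5

Compute the unit normal N̂(u, v) = (-3*sqrt(10)*u*cos(v)/(10*Abs(u)), -3*sqrt(10)*u*sin(v)/(10*Abs(u)), sqrt(10)*u/(10*Abs(u))), and the second partials r_uu, r_uv, r_vv. Take dot products:
  L(u, v) = r_uu · N̂ = 0,
  M(u, v) = r_uv · N̂ = 0,
  N(u, v) = r_vv · N̂ = 3*sqrt(10)*u^2/(10*Abs(u)).
Evaluating at (u, v) = (8, 2*pi/5):
  L = 0, M = 0, N = 12*sqrt(10)/5.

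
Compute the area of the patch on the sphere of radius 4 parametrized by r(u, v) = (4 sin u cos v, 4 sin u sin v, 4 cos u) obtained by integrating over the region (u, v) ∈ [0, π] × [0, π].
Area = 32*pi

Area = ∫∫ √(EG − F²) du dv with √(EG − F²) = 16*Abs(sin(u)). Integrating over [0, π] × [0, π] gives 32*pi.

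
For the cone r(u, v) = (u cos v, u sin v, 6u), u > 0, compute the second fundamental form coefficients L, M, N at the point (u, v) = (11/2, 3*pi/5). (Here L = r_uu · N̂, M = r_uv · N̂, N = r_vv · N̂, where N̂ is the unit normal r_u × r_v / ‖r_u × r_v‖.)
L = 0;  M = 0;  N = 33*sqrt(37)/37

Compute the unit normal N̂(u, v) = (-6*sqrt(37)*u*cos(v)/(37*Abs(u)), -6*sqrt(37)*u*sin(v)/(37*Abs(u)), sqrt(37)*u/(37*Abs(u))), and the second partials r_uu, r_uv, r_vv. Take dot products:
  L(u, v) = r_uu · N̂ = 0,
  M(u, v) = r_uv · N̂ = 0,
  N(u, v) = r_vv · N̂ = 6*sqrt(37)*u^2/(37*Abs(u)).
Evaluating at (u, v) = (11/2, 3*pi/5):
  L = 0, M = 0, N = 33*sqrt(37)/37.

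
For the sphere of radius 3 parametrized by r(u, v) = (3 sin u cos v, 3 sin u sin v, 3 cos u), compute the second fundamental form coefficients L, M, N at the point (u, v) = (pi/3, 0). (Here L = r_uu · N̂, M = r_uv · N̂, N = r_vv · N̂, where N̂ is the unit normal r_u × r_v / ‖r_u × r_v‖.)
L = -3;  M = 0;  N = -9/4

Compute the unit normal N̂(u, v) = (sin(u)^2*cos(v)/Abs(sin(u)), sin(u)^2*sin(v)/Abs(sin(u)), sin(2*u)/(2*Abs(sin(u)))), and the second partials r_uu, r_uv, r_vv. Take dot products:
  L(u, v) = r_uu · N̂ = -3*sin(u)/Abs(sin(u)),
  M(u, v) = r_uv · N̂ = 0,
  N(u, v) = r_vv · N̂ = -3*sin(u)^3/Abs(sin(u)).
Evaluating at (u, v) = (pi/3, 0):
  L = -3, M = 0, N = -9/4.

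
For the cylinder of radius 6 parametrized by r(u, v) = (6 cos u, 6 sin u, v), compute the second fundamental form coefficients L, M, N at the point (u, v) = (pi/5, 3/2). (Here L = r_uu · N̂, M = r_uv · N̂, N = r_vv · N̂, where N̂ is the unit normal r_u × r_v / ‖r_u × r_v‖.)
L = -6;  M = 0;  N = 0

Compute the unit normal N̂(u, v) = (cos(u), sin(u), 0), and the second partials r_uu, r_uv, r_vv. Take dot products:
  L(u, v) = r_uu · N̂ = -6,
  M(u, v) = r_uv · N̂ = 0,
  N(u, v) = r_vv · N̂ = 0.
Evaluating at (u, v) = (pi/5, 3/2):
  L = -6, M = 0, N = 0.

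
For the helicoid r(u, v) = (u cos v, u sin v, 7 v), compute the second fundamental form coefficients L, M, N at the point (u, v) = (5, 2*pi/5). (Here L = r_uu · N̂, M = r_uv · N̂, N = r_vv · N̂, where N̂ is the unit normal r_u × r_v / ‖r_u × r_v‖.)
L = 0;  M = -7*sqrt(74)/74;  N = 0

Compute the unit normal N̂(u, v) = (7*sin(v)/sqrt(u^2 + 49), -7*cos(v)/sqrt(u^2 + 49), u/sqrt(u^2 + 49)), and the second partials r_uu, r_uv, r_vv. Take dot products:
  L(u, v) = r_uu · N̂ = 0,
  M(u, v) = r_uv · N̂ = -7/sqrt(u^2 + 49),
  N(u, v) = r_vv · N̂ = 0.
Evaluating at (u, v) = (5, 2*pi/5):
  L = 0, M = -7*sqrt(74)/74, N = 0.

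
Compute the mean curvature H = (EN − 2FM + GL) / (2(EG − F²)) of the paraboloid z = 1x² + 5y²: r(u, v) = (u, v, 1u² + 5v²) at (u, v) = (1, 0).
H = 26*sqrt(5)/25

With E = 4*u^2 + 1, F = 20*u*v, G = 100*v^2 + 1, L = 2/sqrt(4*u^2 + 100*v^2 + 1), M = 0, N = 10/sqrt(4*u^2 + 100*v^2 + 1), assemble
  H = (EN − 2FM + GL) / (2(EG − F²)) = 2*(10*u^2 + 50*v^2 + 3)/(4*u^2 + 100*v^2 + 1)^(3/2).
At (u, v) = (1, 0): H = 26*sqrt(5)/25.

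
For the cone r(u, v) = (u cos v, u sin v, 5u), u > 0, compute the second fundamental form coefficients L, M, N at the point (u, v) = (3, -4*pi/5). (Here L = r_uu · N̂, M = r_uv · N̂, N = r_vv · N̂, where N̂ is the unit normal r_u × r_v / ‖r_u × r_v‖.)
L = 0;  M = 0;  N = 15*sqrt(26)/26

Compute the unit normal N̂(u, v) = (-5*sqrt(26)*u*cos(v)/(26*Abs(u)), -5*sqrt(26)*u*sin(v)/(26*Abs(u)), sqrt(26)*u/(26*Abs(u))), and the second partials r_uu, r_uv, r_vv. Take dot products:
  L(u, v) = r_uu · N̂ = 0,
  M(u, v) = r_uv · N̂ = 0,
  N(u, v) = r_vv · N̂ = 5*sqrt(26)*u^2/(26*Abs(u)).
Evaluating at (u, v) = (3, -4*pi/5):
  L = 0, M = 0, N = 15*sqrt(26)/26.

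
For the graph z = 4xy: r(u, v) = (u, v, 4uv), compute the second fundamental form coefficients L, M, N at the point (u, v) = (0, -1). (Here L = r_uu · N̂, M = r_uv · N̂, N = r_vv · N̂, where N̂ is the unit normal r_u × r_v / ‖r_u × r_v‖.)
L = 0;  M = 4*sqrt(17)/17;  N = 0

Compute the unit normal N̂(u, v) = (-4*v/sqrt(16*u^2 + 16*v^2 + 1), -4*u/sqrt(16*u^2 + 16*v^2 + 1), 1/sqrt(16*u^2 + 16*v^2 + 1)), and the second partials r_uu, r_uv, r_vv. Take dot products:
  L(u, v) = r_uu · N̂ = 0,
  M(u, v) = r_uv · N̂ = 4/sqrt(16*u^2 + 16*v^2 + 1),
  N(u, v) = r_vv · N̂ = 0.
Evaluating at (u, v) = (0, -1):
  L = 0, M = 4*sqrt(17)/17, N = 0.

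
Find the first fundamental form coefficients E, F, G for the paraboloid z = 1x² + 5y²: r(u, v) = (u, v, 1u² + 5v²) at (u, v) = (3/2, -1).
E = 10;  F = -30;  G = 101

Partials: r_u = (1, 0, 2*u), r_v = (0, 1, 10*v). As functions of (u, v):
  E = r_u · r_u = 4*u^2 + 1,
  F = r_u · r_v = 20*u*v,
  G = r_v · r_v = 100*v^2 + 1.
Evaluating at (u, v) = (3/2, -1): E = 10, F = -30, G = 101.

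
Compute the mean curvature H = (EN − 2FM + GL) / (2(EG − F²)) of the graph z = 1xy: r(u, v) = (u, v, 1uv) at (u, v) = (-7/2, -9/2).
H = -63*sqrt(134)/8978

With E = v^2 + 1, F = u*v, G = u^2 + 1, L = 0, M = 1/sqrt(u^2 + v^2 + 1), N = 0, assemble
  H = (EN − 2FM + GL) / (2(EG − F²)) = -u*v/(u^2 + v^2 + 1)^(3/2).
At (u, v) = (-7/2, -9/2): H = -63*sqrt(134)/8978.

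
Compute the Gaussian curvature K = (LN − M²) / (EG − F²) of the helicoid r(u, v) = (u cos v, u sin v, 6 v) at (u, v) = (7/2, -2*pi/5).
K = -576/37249

Coefficients of the first fundamental form: E = 1, F = 0, G = u^2 + 36.
Coefficients of the second fundamental form: L = 0, M = -6/sqrt(u^2 + 36), N = 0.
Assemble K = (LN − M²)/(EG − F²) = -36/(u^2 + 36)^2. At (u, v) = (7/2, -2*pi/5): K = -576/37249.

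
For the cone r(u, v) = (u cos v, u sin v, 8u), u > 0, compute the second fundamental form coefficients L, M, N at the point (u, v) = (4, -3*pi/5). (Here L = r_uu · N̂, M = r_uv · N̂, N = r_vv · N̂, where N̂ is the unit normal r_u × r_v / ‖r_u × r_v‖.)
L = 0;  M = 0;  N = 32*sqrt(65)/65

Compute the unit normal N̂(u, v) = (-8*sqrt(65)*u*cos(v)/(65*Abs(u)), -8*sqrt(65)*u*sin(v)/(65*Abs(u)), sqrt(65)*u/(65*Abs(u))), and the second partials r_uu, r_uv, r_vv. Take dot products:
  L(u, v) = r_uu · N̂ = 0,
  M(u, v) = r_uv · N̂ = 0,
  N(u, v) = r_vv · N̂ = 8*sqrt(65)*u^2/(65*Abs(u)).
Evaluating at (u, v) = (4, -3*pi/5):
  L = 0, M = 0, N = 32*sqrt(65)/65.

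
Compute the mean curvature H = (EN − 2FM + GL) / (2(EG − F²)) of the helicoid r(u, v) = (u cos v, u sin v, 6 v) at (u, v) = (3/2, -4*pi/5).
H = 0

With E = 1, F = 0, G = u^2 + 36, L = 0, M = -6/sqrt(u^2 + 36), N = 0, assemble
  H = (EN − 2FM + GL) / (2(EG − F²)) = 0.
At (u, v) = (3/2, -4*pi/5): H = 0.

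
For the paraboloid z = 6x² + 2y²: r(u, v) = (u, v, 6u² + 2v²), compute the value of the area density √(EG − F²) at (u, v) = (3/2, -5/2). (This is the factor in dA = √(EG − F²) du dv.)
√(EG − F²)|_{(3/2, -5/2)} = 5*sqrt(17)

E = 144*u^2 + 1, F = 48*u*v, G = 16*v^2 + 1, so EG − F² = 144*u^2 + 16*v^2 + 1. Taking the positive square root: √(EG − F²) = sqrt(144*u^2 + 16*v^2 + 1). At (u, v) = (3/2, -5/2): 5*sqrt(17).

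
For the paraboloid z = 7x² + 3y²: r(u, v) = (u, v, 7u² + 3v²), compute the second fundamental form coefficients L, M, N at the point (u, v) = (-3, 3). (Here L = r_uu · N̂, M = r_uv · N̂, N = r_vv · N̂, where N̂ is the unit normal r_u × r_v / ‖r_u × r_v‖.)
L = 14*sqrt(2089)/2089;  M = 0;  N = 6*sqrt(2089)/2089

Compute the unit normal N̂(u, v) = (-14*u/sqrt(196*u^2 + 36*v^2 + 1), -6*v/sqrt(196*u^2 + 36*v^2 + 1), 1/sqrt(196*u^2 + 36*v^2 + 1)), and the second partials r_uu, r_uv, r_vv. Take dot products:
  L(u, v) = r_uu · N̂ = 14/sqrt(196*u^2 + 36*v^2 + 1),
  M(u, v) = r_uv · N̂ = 0,
  N(u, v) = r_vv · N̂ = 6/sqrt(196*u^2 + 36*v^2 + 1).
Evaluating at (u, v) = (-3, 3):
  L = 14*sqrt(2089)/2089, M = 0, N = 6*sqrt(2089)/2089.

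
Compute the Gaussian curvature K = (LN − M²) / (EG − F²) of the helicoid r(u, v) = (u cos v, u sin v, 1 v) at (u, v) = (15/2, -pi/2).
K = -16/52441

Coefficients of the first fundamental form: E = 1, F = 0, G = u^2 + 1.
Coefficients of the second fundamental form: L = 0, M = -1/sqrt(u^2 + 1), N = 0.
Assemble K = (LN − M²)/(EG − F²) = -1/(u^2 + 1)^2. At (u, v) = (15/2, -pi/2): K = -16/52441.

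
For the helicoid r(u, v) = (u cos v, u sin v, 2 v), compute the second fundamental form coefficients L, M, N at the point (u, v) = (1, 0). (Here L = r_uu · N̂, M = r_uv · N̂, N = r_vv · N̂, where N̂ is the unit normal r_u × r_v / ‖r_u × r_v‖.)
L = 0;  M = -2*sqrt(5)/5;  N = 0

Compute the unit normal N̂(u, v) = (2*sin(v)/sqrt(u^2 + 4), -2*cos(v)/sqrt(u^2 + 4), u/sqrt(u^2 + 4)), and the second partials r_uu, r_uv, r_vv. Take dot products:
  L(u, v) = r_uu · N̂ = 0,
  M(u, v) = r_uv · N̂ = -2/sqrt(u^2 + 4),
  N(u, v) = r_vv · N̂ = 0.
Evaluating at (u, v) = (1, 0):
  L = 0, M = -2*sqrt(5)/5, N = 0.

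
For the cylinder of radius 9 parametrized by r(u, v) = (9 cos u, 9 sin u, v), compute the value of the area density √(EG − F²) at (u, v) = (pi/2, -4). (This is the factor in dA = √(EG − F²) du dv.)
√(EG − F²)|_{(pi/2, -4)} = 9

E = 81, F = 0, G = 1, so EG − F² = 81. Taking the positive square root: √(EG − F²) = 9. At (u, v) = (pi/2, -4): 9.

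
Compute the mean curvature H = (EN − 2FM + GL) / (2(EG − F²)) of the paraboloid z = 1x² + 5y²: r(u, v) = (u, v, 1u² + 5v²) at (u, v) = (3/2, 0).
H = 51*sqrt(10)/100

With E = 4*u^2 + 1, F = 20*u*v, G = 100*v^2 + 1, L = 2/sqrt(4*u^2 + 100*v^2 + 1), M = 0, N = 10/sqrt(4*u^2 + 100*v^2 + 1), assemble
  H = (EN − 2FM + GL) / (2(EG − F²)) = 2*(10*u^2 + 50*v^2 + 3)/(4*u^2 + 100*v^2 + 1)^(3/2).
At (u, v) = (3/2, 0): H = 51*sqrt(10)/100.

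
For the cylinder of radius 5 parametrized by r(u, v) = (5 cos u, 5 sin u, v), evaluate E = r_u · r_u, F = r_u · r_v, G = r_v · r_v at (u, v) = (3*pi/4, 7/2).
E = 25;  F = 0;  G = 1

Partials: r_u = (-5*sin(u), 5*cos(u), 0), r_v = (0, 0, 1). As functions of (u, v):
  E = r_u · r_u = 25,
  F = r_u · r_v = 0,
  G = r_v · r_v = 1.
Evaluating at (u, v) = (3*pi/4, 7/2): E = 25, F = 0, G = 1.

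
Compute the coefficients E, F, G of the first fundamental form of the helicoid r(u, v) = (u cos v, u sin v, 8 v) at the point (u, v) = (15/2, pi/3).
E = 1;  F = 0;  G = 481/4

Partials: r_u = (cos(v), sin(v), 0), r_v = (-u*sin(v), u*cos(v), 8). As functions of (u, v):
  E = r_u · r_u = 1,
  F = r_u · r_v = 0,
  G = r_v · r_v = u^2 + 64.
Evaluating at (u, v) = (15/2, pi/3): E = 1, F = 0, G = 481/4.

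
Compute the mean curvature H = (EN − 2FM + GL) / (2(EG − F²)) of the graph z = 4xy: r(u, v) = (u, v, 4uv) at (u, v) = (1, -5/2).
H = 160*sqrt(13)/4563

With E = 16*v^2 + 1, F = 16*u*v, G = 16*u^2 + 1, L = 0, M = 4/sqrt(16*u^2 + 16*v^2 + 1), N = 0, assemble
  H = (EN − 2FM + GL) / (2(EG − F²)) = -64*u*v/(16*u^2 + 16*v^2 + 1)^(3/2).
At (u, v) = (1, -5/2): H = 160*sqrt(13)/4563.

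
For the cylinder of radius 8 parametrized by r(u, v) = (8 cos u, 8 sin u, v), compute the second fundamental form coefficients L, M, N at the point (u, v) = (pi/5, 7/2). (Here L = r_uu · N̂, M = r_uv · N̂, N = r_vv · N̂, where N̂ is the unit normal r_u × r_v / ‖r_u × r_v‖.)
L = -8;  M = 0;  N = 0

Compute the unit normal N̂(u, v) = (cos(u), sin(u), 0), and the second partials r_uu, r_uv, r_vv. Take dot products:
  L(u, v) = r_uu · N̂ = -8,
  M(u, v) = r_uv · N̂ = 0,
  N(u, v) = r_vv · N̂ = 0.
Evaluating at (u, v) = (pi/5, 7/2):
  L = -8, M = 0, N = 0.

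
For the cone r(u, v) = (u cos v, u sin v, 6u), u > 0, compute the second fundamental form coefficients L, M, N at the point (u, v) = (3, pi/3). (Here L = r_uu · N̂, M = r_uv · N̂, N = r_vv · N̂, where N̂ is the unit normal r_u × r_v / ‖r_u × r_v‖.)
L = 0;  M = 0;  N = 18*sqrt(37)/37

Compute the unit normal N̂(u, v) = (-6*sqrt(37)*u*cos(v)/(37*Abs(u)), -6*sqrt(37)*u*sin(v)/(37*Abs(u)), sqrt(37)*u/(37*Abs(u))), and the second partials r_uu, r_uv, r_vv. Take dot products:
  L(u, v) = r_uu · N̂ = 0,
  M(u, v) = r_uv · N̂ = 0,
  N(u, v) = r_vv · N̂ = 6*sqrt(37)*u^2/(37*Abs(u)).
Evaluating at (u, v) = (3, pi/3):
  L = 0, M = 0, N = 18*sqrt(37)/37.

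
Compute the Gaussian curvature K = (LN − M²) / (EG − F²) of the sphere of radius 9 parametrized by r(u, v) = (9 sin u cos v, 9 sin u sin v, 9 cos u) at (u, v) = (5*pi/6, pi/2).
K = 1/81

Coefficients of the first fundamental form: E = 81, F = 0, G = 81*sin(u)^2.
Coefficients of the second fundamental form: L = -9*sin(u)/Abs(sin(u)), M = 0, N = -9*sin(u)^3/Abs(sin(u)).
Assemble K = (LN − M²)/(EG − F²) = 1/81. At (u, v) = (5*pi/6, pi/2): K = 1/81.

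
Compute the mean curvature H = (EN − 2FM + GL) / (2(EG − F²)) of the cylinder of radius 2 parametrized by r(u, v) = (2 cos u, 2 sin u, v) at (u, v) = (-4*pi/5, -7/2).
H = -1/4

With E = 4, F = 0, G = 1, L = -2, M = 0, N = 0, assemble
  H = (EN − 2FM + GL) / (2(EG − F²)) = -1/4.
At (u, v) = (-4*pi/5, -7/2): H = -1/4.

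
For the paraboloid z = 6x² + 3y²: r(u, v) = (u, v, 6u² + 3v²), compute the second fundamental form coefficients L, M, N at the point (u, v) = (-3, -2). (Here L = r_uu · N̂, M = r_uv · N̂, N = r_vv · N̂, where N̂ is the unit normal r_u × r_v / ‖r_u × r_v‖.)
L = 12*sqrt(1441)/1441;  M = 0;  N = 6*sqrt(1441)/1441

Compute the unit normal N̂(u, v) = (-12*u/sqrt(144*u^2 + 36*v^2 + 1), -6*v/sqrt(144*u^2 + 36*v^2 + 1), 1/sqrt(144*u^2 + 36*v^2 + 1)), and the second partials r_uu, r_uv, r_vv. Take dot products:
  L(u, v) = r_uu · N̂ = 12/sqrt(144*u^2 + 36*v^2 + 1),
  M(u, v) = r_uv · N̂ = 0,
  N(u, v) = r_vv · N̂ = 6/sqrt(144*u^2 + 36*v^2 + 1).
Evaluating at (u, v) = (-3, -2):
  L = 12*sqrt(1441)/1441, M = 0, N = 6*sqrt(1441)/1441.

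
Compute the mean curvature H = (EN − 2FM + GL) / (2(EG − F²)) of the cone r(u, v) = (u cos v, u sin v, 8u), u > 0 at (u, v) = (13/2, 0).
H = 8*sqrt(65)/845

With E = 65, F = 0, G = u^2, L = 0, M = 0, N = 8*sqrt(65)*u^2/(65*Abs(u)), assemble
  H = (EN − 2FM + GL) / (2(EG − F²)) = 4*sqrt(65)/(65*Abs(u)).
At (u, v) = (13/2, 0): H = 8*sqrt(65)/845.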